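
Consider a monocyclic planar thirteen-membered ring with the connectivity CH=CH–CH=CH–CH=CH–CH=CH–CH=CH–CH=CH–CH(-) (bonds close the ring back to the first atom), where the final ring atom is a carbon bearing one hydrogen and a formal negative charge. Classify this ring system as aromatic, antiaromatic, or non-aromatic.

Aromatic

Every ring atom contributes a p orbital perpendicular to the ring (each doubly-bonded ring atom is sp² with one p-orbital electron; the carbanion's lone pair occupies the p orbital), so the π system is cyclic and fully conjugated.
Tallying contributions gives 6 × 2 = 12 from the double-bond units + 2 from the CH(-) atom = 14.
That gives a 4n+2 count (14, n = 3).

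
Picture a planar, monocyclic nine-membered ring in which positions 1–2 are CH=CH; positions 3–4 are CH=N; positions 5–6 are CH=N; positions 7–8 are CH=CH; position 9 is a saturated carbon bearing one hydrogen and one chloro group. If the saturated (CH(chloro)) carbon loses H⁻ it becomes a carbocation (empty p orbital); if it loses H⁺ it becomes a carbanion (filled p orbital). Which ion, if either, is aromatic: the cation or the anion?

The anion

Once that carbon is sp², every ring atom has a p orbital and both ions are fully conjugated.
Cation: 4 × 2 + 0 = 8 π electrons → 4(2), antiaromatic.
Anion: 4 × 2 + 2 = 10 π electrons → 4(2)+2, aromatic.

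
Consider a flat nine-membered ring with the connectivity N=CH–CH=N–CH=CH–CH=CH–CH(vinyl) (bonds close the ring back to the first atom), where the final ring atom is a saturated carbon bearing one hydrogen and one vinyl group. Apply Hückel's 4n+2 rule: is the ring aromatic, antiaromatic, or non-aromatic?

Because that saturated carbon is sp³ and has no p orbital in the ring π system at the CH(vinyl) position, the π system cannot extend all the way around the ring.
Broken conjugation rules out both aromaticity and antiaromaticity.

Non-aromatic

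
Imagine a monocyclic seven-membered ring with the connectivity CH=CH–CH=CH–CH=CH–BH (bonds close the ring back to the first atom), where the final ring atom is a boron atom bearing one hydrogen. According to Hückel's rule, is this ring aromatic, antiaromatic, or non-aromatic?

Aromatic

The p orbitals form a continuous loop: every atom in a ring double bond is sp² and brings one electron to the p orbital; the boron has an empty p orbital. The ring is fully conjugated.
Counting π electrons: 3 × 2 = 6 from the double-bond units + 0 from the BH atom = 6.
6 = 4(1) + 2, which satisfies Hückel's 4n+2 rule.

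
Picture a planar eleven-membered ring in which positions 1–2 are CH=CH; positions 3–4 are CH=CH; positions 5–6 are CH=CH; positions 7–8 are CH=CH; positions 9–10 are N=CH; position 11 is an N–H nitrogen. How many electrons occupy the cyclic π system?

Every ring atom contributes a p orbital perpendicular to the ring (every atom in a ring double bond is sp² and brings one electron to the p orbital; the doubly-bonded nitrogens are pyridine-type — their lone pairs lie in the ring plane, leaving one electron in the p orbital; the pyrrole-type nitrogen donates its lone pair from the p orbital), so the π system is cyclic and fully conjugated.
Tallying contributions gives 5 × 2 = 10 from the double-bond units + 2 from the NH atom = 12.

12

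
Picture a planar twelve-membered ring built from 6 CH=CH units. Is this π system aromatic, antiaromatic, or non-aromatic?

Antiaromatic

The p orbitals form a continuous loop: the double-bond atoms are sp², each contributing one p electron. The ring is fully conjugated.
Adding the contributions, 6 × 2 = 12 from the 6 double-bond units.
With 12 = 4·3 π electrons, Hückel's rule classifies the planar ring as antiaromatic.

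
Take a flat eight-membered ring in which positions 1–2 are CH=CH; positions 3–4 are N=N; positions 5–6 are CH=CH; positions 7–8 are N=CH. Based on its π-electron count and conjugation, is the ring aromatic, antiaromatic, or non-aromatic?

Antiaromatic

All ring atoms are sp² and supply a p orbital to the ring (every atom in a ring double bond is sp² and brings one electron to the p orbital; the doubly-bonded nitrogens are pyridine-type — their lone pairs lie in the ring plane, leaving one electron in the p orbital); the conjugation is uninterrupted.
Tallying contributions gives 4 × 2 = 8 from the 4 double-bond units.
8 = 4(2); a planar, fully conjugated 4n system is antiaromatic.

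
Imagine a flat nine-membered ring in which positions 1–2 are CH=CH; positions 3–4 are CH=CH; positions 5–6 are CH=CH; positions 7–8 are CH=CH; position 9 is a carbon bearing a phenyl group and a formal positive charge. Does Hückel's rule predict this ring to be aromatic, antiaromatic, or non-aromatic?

Antiaromatic

The p orbitals form a continuous loop: each doubly-bonded ring atom is sp² with one p-orbital electron; the carbocation has an empty p orbital. The ring is fully conjugated.
Counting π electrons: 4 × 2 = 8 from the double-bond units + 0 from the C(phenyl)(+) atom = 8.
With 8 = 4·2 π electrons, Hückel's rule classifies the planar ring as antiaromatic.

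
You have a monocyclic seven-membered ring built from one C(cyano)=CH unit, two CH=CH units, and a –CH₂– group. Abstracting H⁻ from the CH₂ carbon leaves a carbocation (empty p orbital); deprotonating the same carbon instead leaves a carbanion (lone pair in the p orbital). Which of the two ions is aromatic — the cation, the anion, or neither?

Both ions have a continuous loop of p orbitals — each ring atom is sp².
Cation: 3 × 2 + 0 = 6 π electrons → 4(1)+2, aromatic.
Anion: 3 × 2 + 2 = 8 π electrons → 4(2), antiaromatic.

The cation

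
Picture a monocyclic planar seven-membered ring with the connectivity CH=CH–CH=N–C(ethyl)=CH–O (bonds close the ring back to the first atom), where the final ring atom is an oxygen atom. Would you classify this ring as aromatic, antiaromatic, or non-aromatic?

Check conjugation: each doubly-bonded ring atom is sp² with one p-orbital electron; each sp² =N– keeps its lone pair in-plane and puts one electron into the π system; the oxygen donates one lone pair from its p orbital — every position has a p orbital, so the cyclic π system is continuous.
Adding the contributions, 3 × 2 = 6 from the double-bond units + 2 from the O atom = 8.
8 = 4(2); a planar, fully conjugated 4n system is antiaromatic.

Antiaromatic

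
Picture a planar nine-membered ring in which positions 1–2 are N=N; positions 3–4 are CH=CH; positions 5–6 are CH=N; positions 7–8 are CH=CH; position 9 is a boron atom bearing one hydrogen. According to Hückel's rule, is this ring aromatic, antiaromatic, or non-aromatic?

Every ring atom contributes a p orbital perpendicular to the ring (every atom in a ring double bond is sp² and brings one electron to the p orbital; the doubly-bonded nitrogens are pyridine-type — their lone pairs lie in the ring plane, leaving one electron in the p orbital; the boron has an empty p orbital), so the π system is cyclic and fully conjugated.
Counting π electrons: 4 × 2 = 8 from the double-bond units + 0 from the BH atom = 8.
With 8 = 4·2 π electrons, Hückel's rule classifies the planar ring as antiaromatic.

Antiaromatic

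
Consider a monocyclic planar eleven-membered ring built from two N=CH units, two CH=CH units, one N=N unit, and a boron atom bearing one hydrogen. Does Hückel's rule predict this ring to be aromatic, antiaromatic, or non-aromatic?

Aromatic

All ring atoms are sp² and supply a p orbital to the ring (the double-bond atoms are sp², each contributing one p electron; each sp² =N– keeps its lone pair in-plane and puts one electron into the π system; the boron has an empty p orbital); the conjugation is uninterrupted.
π-electron count: 5 × 2 = 10 from the double-bond units + 0 from the BH atom = 10.
That gives a 4n+2 count (10, n = 2).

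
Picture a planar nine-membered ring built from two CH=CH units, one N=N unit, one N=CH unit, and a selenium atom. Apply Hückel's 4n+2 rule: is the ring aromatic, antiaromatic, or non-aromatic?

Aromatic

All ring atoms are sp² and supply a p orbital to the ring (each doubly-bonded ring atom is sp² with one p-orbital electron; the doubly-bonded nitrogens are pyridine-type — their lone pairs lie in the ring plane, leaving one electron in the p orbital; the selenium donates one lone pair from its p orbital); the conjugation is uninterrupted.
π-electron count: 4 × 2 = 8 from the double-bond units + 2 from the Se atom = 10.
Since 10 = 4·2 + 2, the ring meets the 4n+2 criterion.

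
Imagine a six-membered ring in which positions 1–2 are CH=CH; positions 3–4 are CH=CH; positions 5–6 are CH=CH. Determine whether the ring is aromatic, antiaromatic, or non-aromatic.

Aromatic

Every ring atom contributes a p orbital perpendicular to the ring (each doubly-bonded ring atom is sp² with one p-orbital electron), so the π system is cyclic and fully conjugated.
Adding the contributions, 3 × 2 = 6 from the 3 double-bond units.
With 6 π electrons (n = 1), the Hückel 4n+2 condition holds.
(The species described is benzene.)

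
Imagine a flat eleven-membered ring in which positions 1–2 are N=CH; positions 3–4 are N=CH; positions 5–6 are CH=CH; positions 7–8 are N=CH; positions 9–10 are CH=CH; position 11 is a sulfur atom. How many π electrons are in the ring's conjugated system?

Check conjugation: the double-bond atoms are sp², each contributing one p electron; the doubly-bonded nitrogens are pyridine-type — their lone pairs lie in the ring plane, leaving one electron in the p orbital; the sulfur donates one lone pair from its p orbital — every position has a p orbital, so the cyclic π system is continuous.
Counting π electrons: 5 × 2 = 10 from the double-bond units + 2 from the S atom = 12.

12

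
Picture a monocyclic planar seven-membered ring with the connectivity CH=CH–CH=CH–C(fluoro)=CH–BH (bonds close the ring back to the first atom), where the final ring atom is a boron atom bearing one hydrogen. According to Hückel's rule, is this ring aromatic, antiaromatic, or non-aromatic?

Aromatic

Every ring atom contributes a p orbital perpendicular to the ring (each doubly-bonded ring atom is sp² with one p-orbital electron; the boron has an empty p orbital), so the π system is cyclic and fully conjugated.
π-electron count: 3 × 2 = 6 from the double-bond units + 0 from the BH atom = 6.
With 6 π electrons (n = 1), the Hückel 4n+2 condition holds.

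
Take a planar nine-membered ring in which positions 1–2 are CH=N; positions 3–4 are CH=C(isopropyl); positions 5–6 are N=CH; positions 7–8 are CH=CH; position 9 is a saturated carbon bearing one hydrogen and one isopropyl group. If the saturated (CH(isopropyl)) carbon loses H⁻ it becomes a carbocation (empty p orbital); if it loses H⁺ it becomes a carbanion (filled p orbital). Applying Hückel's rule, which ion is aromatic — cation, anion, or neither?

The anion

In both ions every ring atom is sp² and contributes a p orbital, so both rings are fully conjugated.
Cation: 4 × 2 + 0 = 8 π electrons → 4(2), antiaromatic.
Anion: 4 × 2 + 2 = 10 π electrons → 4(2)+2, aromatic.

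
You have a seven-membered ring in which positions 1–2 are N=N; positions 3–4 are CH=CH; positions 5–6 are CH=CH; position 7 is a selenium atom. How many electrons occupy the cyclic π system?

8

Check conjugation: every atom in a ring double bond is sp² and brings one electron to the p orbital; each sp² =N– keeps its lone pair in-plane and puts one electron into the π system; the selenium donates one lone pair from its p orbital — every position has a p orbital, so the cyclic π system is continuous.
Adding the contributions, 3 × 2 = 6 from the double-bond units + 2 from the Se atom = 8.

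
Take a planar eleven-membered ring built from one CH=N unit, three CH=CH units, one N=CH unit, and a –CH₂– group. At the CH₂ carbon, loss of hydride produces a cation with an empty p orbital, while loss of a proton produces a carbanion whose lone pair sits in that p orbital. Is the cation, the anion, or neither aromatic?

Both ions have a continuous loop of p orbitals — each ring atom is sp².
Cation: 5 × 2 + 0 = 10 π electrons → 4(2)+2, aromatic.
Anion: 5 × 2 + 2 = 12 π electrons → 4(3), antiaromatic.

The cation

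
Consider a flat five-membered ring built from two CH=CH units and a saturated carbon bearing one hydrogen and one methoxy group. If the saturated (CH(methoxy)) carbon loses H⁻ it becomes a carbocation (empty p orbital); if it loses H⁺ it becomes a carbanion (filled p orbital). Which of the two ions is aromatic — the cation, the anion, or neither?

The anion

In either ion the ring is fully conjugated: every atom, including the new sp² carbon, supplies a p orbital.
Cation: 2 × 2 + 0 = 4 π electrons → 4(1), antiaromatic.
Anion: 2 × 2 + 2 = 6 π electrons → 4(1)+2, aromatic.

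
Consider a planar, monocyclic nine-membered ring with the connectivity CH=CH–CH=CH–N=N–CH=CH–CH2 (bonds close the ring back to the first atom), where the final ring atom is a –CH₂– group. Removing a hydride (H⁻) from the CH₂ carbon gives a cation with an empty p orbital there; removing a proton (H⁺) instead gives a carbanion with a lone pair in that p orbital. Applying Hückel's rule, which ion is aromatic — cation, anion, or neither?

The anion

In either ion the ring is fully conjugated: every atom, including the new sp² carbon, supplies a p orbital.
Cation: 4 × 2 + 0 = 8 π electrons → 4(2), antiaromatic.
Anion: 4 × 2 + 2 = 10 π electrons → 4(2)+2, aromatic.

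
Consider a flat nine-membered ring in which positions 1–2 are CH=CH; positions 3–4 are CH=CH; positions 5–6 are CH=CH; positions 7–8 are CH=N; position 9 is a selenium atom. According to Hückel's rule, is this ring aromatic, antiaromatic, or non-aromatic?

Aromatic

Check conjugation: the double-bond atoms are sp², each contributing one p electron; each sp² =N– keeps its lone pair in-plane and puts one electron into the π system; the selenium donates one lone pair from its p orbital — every position has a p orbital, so the cyclic π system is continuous.
Counting π electrons: 4 × 2 = 8 from the double-bond units + 2 from the Se atom = 10.
10 = 4(2) + 2, which satisfies Hückel's 4n+2 rule.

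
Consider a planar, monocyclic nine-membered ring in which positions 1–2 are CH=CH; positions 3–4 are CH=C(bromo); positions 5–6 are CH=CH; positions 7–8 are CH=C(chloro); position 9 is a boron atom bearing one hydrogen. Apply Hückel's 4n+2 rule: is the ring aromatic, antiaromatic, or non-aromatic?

Antiaromatic

Check conjugation: every atom in a ring double bond is sp² and brings one electron to the p orbital; the boron has an empty p orbital — every position has a p orbital, so the cyclic π system is continuous.
π-electron count: 4 × 2 = 8 from the double-bond units + 0 from the BH atom = 8.
A 4n π count (8, n = 2) in a planar conjugated ring means antiaromatic.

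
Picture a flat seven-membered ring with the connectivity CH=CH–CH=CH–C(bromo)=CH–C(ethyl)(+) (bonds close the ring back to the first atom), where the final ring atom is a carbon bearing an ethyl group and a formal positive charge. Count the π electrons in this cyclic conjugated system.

All ring atoms are sp² and supply a p orbital to the ring (every atom in a ring double bond is sp² and brings one electron to the p orbital; the carbocation has an empty p orbital); the conjugation is uninterrupted.
Counting π electrons: 3 × 2 = 6 from the double-bond units + 0 from the C(ethyl)(+) atom = 6.

6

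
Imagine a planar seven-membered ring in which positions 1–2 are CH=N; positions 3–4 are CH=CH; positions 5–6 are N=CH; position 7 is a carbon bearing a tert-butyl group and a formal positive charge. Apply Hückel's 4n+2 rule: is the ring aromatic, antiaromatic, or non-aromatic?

The p orbitals form a continuous loop: every atom in a ring double bond is sp² and brings one electron to the p orbital; each =N– nitrogen is pyridine-type (lone pair in the sp² plane, one electron in the p orbital); the carbocation has an empty p orbital. The ring is fully conjugated.
π-electron count: 3 × 2 = 6 from the double-bond units + 0 from the C(tert-butyl)(+) atom = 6.
With 6 π electrons (n = 1), the Hückel 4n+2 condition holds.

Aromatic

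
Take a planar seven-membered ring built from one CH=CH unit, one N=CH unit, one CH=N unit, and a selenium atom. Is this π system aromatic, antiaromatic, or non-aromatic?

The p orbitals form a continuous loop: every atom in a ring double bond is sp² and brings one electron to the p orbital; each sp² =N– keeps its lone pair in-plane and puts one electron into the π system; the selenium donates one lone pair from its p orbital. The ring is fully conjugated.
π-electron count: 3 × 2 = 6 from the double-bond units + 2 from the Se atom = 8.
8 = 4(2); a planar, fully conjugated 4n system is antiaromatic.

Antiaromatic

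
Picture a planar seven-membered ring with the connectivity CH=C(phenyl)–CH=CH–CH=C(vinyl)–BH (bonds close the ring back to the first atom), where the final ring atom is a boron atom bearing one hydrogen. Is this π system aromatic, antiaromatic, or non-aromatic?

All ring atoms are sp² and supply a p orbital to the ring (each doubly-bonded ring atom is sp² with one p-orbital electron; the boron has an empty p orbital); the conjugation is uninterrupted.
Counting π electrons: 3 × 2 = 6 from the double-bond units + 0 from the BH atom = 6.
That gives a 4n+2 count (6, n = 1).

Aromatic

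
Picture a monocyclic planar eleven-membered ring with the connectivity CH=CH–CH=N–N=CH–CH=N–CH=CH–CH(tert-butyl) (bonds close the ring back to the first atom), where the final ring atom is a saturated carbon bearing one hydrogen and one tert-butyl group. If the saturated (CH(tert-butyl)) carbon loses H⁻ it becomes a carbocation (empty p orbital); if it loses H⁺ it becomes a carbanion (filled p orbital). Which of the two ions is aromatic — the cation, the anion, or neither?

In either ion the ring is fully conjugated: every atom, including the new sp² carbon, supplies a p orbital.
Cation: 5 × 2 + 0 = 10 π electrons → 4(2)+2, aromatic.
Anion: 5 × 2 + 2 = 12 π electrons → 4(3), antiaromatic.

The cation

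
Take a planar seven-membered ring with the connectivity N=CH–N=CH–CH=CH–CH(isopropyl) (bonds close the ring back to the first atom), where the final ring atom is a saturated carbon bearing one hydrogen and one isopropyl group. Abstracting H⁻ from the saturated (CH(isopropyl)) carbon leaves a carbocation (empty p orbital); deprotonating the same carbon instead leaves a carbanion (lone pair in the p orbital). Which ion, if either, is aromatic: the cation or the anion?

Both ions have a continuous loop of p orbitals — each ring atom is sp².
Cation: 3 × 2 + 0 = 6 π electrons → 4(1)+2, aromatic.
Anion: 3 × 2 + 2 = 8 π electrons → 4(2), antiaromatic.

The cation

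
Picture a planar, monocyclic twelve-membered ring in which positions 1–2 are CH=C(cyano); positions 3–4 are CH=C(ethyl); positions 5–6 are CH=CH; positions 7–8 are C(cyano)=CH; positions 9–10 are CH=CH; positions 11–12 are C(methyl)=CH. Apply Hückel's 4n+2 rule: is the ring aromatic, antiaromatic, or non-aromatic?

Antiaromatic

All ring atoms are sp² and supply a p orbital to the ring (each doubly-bonded ring atom is sp² with one p-orbital electron); the conjugation is uninterrupted.
π-electron count: 6 × 2 = 12 from the 6 double-bond units.
12 is a 4n count (n = 3), so the planar conjugated ring is antiaromatic.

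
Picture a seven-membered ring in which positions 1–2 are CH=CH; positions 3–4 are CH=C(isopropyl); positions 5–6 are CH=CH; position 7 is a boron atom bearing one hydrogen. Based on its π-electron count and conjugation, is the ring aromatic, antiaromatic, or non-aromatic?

Check conjugation: the double-bond atoms are sp², each contributing one p electron; the boron has an empty p orbital — every position has a p orbital, so the cyclic π system is continuous.
Tallying contributions gives 3 × 2 = 6 from the double-bond units + 0 from the BH atom = 6.
Since 6 = 4·1 + 2, the ring meets the 4n+2 criterion.

Aromatic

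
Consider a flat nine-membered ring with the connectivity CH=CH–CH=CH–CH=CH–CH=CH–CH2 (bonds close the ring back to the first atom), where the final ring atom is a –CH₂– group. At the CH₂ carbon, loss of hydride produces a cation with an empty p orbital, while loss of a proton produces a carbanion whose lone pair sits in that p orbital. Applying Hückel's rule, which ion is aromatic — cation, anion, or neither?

The anion

Once that carbon is sp², every ring atom has a p orbital and both ions are fully conjugated.
Cation: 4 × 2 + 0 = 8 π electrons → 4(2), antiaromatic.
Anion: 4 × 2 + 2 = 10 π electrons → 4(2)+2, aromatic.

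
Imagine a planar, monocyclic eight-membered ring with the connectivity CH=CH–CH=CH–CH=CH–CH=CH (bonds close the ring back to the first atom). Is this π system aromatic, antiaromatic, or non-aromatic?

Antiaromatic

Check conjugation: each doubly-bonded ring atom is sp² with one p-orbital electron — every position has a p orbital, so the cyclic π system is continuous.
Adding the contributions, 4 × 2 = 8 from the 4 double-bond units.
8 is a 4n count (n = 2), so the planar conjugated ring is antiaromatic.
This is cyclooctatetraene.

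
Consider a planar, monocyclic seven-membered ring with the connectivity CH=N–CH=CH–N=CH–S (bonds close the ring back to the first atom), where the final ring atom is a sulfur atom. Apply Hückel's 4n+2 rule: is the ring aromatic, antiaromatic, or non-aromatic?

Antiaromatic

Every ring atom contributes a p orbital perpendicular to the ring (each doubly-bonded ring atom is sp² with one p-orbital electron; each sp² =N– keeps its lone pair in-plane and puts one electron into the π system; the sulfur donates one lone pair from its p orbital), so the π system is cyclic and fully conjugated.
Adding the contributions, 3 × 2 = 6 from the double-bond units + 2 from the S atom = 8.
8 is a 4n count (n = 2), so the planar conjugated ring is antiaromatic.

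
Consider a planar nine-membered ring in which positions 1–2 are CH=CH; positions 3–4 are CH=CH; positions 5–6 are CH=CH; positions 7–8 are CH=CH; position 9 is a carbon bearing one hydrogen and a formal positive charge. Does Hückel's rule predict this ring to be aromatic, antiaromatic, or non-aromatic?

Antiaromatic

The p orbitals form a continuous loop: each doubly-bonded ring atom is sp² with one p-orbital electron; the carbocation has an empty p orbital. The ring is fully conjugated.
Adding the contributions, 4 × 2 = 8 from the double-bond units + 0 from the CH(+) atom = 8.
8 is a 4n count (n = 2), so the planar conjugated ring is antiaromatic.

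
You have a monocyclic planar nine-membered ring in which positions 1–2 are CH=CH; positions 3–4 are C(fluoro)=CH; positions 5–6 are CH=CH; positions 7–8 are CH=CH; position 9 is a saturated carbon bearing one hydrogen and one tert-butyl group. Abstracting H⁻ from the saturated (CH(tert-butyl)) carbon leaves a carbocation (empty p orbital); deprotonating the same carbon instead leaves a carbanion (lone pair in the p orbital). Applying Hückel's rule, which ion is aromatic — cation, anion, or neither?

Both ions have a continuous loop of p orbitals — each ring atom is sp².
Cation: 4 × 2 + 0 = 8 π electrons → 4(2), antiaromatic.
Anion: 4 × 2 + 2 = 10 π electrons → 4(2)+2, aromatic.

The anion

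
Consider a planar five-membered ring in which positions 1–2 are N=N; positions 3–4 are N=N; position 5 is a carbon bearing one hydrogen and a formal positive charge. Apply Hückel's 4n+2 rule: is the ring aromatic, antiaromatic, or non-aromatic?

Antiaromatic

All ring atoms are sp² and supply a p orbital to the ring (the double-bond atoms are sp², each contributing one p electron; each =N– nitrogen is pyridine-type (lone pair in the sp² plane, one electron in the p orbital); the carbocation has an empty p orbital); the conjugation is uninterrupted.
Adding the contributions, 2 × 2 = 4 from the double-bond units + 0 from the CH(+) atom = 4.
4 is a 4n count (n = 1), so the planar conjugated ring is antiaromatic.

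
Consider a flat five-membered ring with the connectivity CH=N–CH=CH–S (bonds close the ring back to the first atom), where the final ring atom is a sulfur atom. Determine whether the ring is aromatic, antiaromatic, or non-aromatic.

Aromatic

The p orbitals form a continuous loop: the double-bond atoms are sp², each contributing one p electron; the doubly-bonded nitrogens are pyridine-type — their lone pairs lie in the ring plane, leaving one electron in the p orbital; the sulfur donates one lone pair from its p orbital. The ring is fully conjugated.
Tallying contributions gives 2 × 2 = 4 from the double-bond units + 2 from the S atom = 6.
With 6 π electrons (n = 1), the Hückel 4n+2 condition holds.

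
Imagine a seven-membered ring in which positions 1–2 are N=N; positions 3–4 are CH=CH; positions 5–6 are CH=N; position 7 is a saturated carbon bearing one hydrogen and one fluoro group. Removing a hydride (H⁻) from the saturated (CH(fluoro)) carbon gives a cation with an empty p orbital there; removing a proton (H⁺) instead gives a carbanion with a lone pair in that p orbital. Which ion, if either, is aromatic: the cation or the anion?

Once that carbon is sp², every ring atom has a p orbital and both ions are fully conjugated.
Cation: 3 × 2 + 0 = 6 π electrons → 4(1)+2, aromatic.
Anion: 3 × 2 + 2 = 8 π electrons → 4(2), antiaromatic.

The cation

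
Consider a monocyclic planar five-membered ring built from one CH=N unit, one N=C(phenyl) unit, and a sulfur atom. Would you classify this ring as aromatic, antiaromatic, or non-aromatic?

Check conjugation: every atom in a ring double bond is sp² and brings one electron to the p orbital; the doubly-bonded nitrogens are pyridine-type — their lone pairs lie in the ring plane, leaving one electron in the p orbital; the sulfur donates one lone pair from its p orbital — every position has a p orbital, so the cyclic π system is continuous.
π-electron count: 2 × 2 = 4 from the double-bond units + 2 from the S atom = 6.
6 = 4(1) + 2, which satisfies Hückel's 4n+2 rule.

Aromatic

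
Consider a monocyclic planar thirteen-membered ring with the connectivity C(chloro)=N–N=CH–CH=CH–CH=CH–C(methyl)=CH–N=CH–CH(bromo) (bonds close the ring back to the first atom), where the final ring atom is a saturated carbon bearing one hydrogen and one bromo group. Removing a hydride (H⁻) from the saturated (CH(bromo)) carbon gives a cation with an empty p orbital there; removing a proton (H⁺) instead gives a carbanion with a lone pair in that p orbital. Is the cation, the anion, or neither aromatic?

The anion

In either ion the ring is fully conjugated: every atom, including the new sp² carbon, supplies a p orbital.
Cation: 6 × 2 + 0 = 12 π electrons → 4(3), antiaromatic.
Anion: 6 × 2 + 2 = 14 π electrons → 4(3)+2, aromatic.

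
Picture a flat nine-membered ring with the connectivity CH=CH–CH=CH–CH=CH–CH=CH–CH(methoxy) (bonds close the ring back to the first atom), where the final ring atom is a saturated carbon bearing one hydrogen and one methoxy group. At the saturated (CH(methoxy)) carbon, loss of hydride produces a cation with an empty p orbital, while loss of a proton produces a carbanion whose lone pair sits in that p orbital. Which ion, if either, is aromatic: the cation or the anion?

In both ions every ring atom is sp² and contributes a p orbital, so both rings are fully conjugated.
Cation: 4 × 2 + 0 = 8 π electrons → 4(2), antiaromatic.
Anion: 4 × 2 + 2 = 10 π electrons → 4(2)+2, aromatic.

The anion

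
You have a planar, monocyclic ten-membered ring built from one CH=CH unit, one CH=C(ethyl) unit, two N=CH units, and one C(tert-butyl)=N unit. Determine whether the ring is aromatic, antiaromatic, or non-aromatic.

Aromatic

Every ring atom contributes a p orbital perpendicular to the ring (each doubly-bonded ring atom is sp² with one p-orbital electron; each =N– nitrogen is pyridine-type (lone pair in the sp² plane, one electron in the p orbital)), so the π system is cyclic and fully conjugated.
Tallying contributions gives 5 × 2 = 10 from the 5 double-bond units.
Since 10 = 4·2 + 2, the ring meets the 4n+2 criterion.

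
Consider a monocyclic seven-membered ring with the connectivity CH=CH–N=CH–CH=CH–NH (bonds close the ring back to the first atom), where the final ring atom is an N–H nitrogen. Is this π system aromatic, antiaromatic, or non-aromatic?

All ring atoms are sp² and supply a p orbital to the ring (the double-bond atoms are sp², each contributing one p electron; each =N– nitrogen is pyridine-type (lone pair in the sp² plane, one electron in the p orbital); the pyrrole-type nitrogen donates its lone pair from the p orbital); the conjugation is uninterrupted.
Counting π electrons: 3 × 2 = 6 from the double-bond units + 2 from the NH atom = 8.
8 = 4(2); a planar, fully conjugated 4n system is antiaromatic.

Antiaromatic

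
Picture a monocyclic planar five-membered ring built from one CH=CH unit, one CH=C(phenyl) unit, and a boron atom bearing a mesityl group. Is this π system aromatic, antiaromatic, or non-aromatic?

All ring atoms are sp² and supply a p orbital to the ring (each doubly-bonded ring atom is sp² with one p-orbital electron; the boron has an empty p orbital); the conjugation is uninterrupted.
Adding the contributions, 2 × 2 = 4 from the double-bond units + 0 from the B(mesityl) atom = 4.
A 4n π count (4, n = 1) in a planar conjugated ring means antiaromatic.

Antiaromatic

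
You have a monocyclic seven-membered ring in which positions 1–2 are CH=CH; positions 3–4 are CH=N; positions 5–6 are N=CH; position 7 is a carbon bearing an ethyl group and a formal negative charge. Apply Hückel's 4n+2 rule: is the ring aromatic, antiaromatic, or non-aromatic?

Antiaromatic

The p orbitals form a continuous loop: each doubly-bonded ring atom is sp² with one p-orbital electron; each sp² =N– keeps its lone pair in-plane and puts one electron into the π system; the carbanion's lone pair occupies the p orbital. The ring is fully conjugated.
Tallying contributions gives 3 × 2 = 6 from the double-bond units + 2 from the C(ethyl)(-) atom = 8.
8 is a 4n count (n = 2), so the planar conjugated ring is antiaromatic.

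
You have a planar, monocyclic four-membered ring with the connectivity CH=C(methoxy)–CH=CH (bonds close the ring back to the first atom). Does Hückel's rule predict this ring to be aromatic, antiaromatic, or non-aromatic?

The p orbitals form a continuous loop: every atom in a ring double bond is sp² and brings one electron to the p orbital. The ring is fully conjugated.
Tallying contributions gives 2 × 2 = 4 from the 2 double-bond units.
A 4n π count (4, n = 1) in a planar conjugated ring means antiaromatic.

Antiaromatic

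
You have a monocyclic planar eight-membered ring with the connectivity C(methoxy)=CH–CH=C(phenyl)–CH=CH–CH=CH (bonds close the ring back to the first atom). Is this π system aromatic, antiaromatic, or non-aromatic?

Antiaromatic

Every ring atom contributes a p orbital perpendicular to the ring (the double-bond atoms are sp², each contributing one p electron), so the π system is cyclic and fully conjugated.
Adding the contributions, 4 × 2 = 8 from the 4 double-bond units.
With 8 = 4·2 π electrons, Hückel's rule classifies the planar ring as antiaromatic.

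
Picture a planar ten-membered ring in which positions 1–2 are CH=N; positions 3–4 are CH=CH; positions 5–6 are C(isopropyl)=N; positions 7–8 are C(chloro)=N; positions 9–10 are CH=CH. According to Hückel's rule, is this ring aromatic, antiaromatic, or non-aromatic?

The p orbitals form a continuous loop: every atom in a ring double bond is sp² and brings one electron to the p orbital; the doubly-bonded nitrogens are pyridine-type — their lone pairs lie in the ring plane, leaving one electron in the p orbital. The ring is fully conjugated.
π-electron count: 5 × 2 = 10 from the 5 double-bond units.
With 10 π electrons (n = 2), the Hückel 4n+2 condition holds.

Aromatic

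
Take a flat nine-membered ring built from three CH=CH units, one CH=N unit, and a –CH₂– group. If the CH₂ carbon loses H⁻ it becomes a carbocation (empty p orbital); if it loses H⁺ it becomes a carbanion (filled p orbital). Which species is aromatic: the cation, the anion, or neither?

The anion

In both ions every ring atom is sp² and contributes a p orbital, so both rings are fully conjugated.
Cation: 4 × 2 + 0 = 8 π electrons → 4(2), antiaromatic.
Anion: 4 × 2 + 2 = 10 π electrons → 4(2)+2, aromatic.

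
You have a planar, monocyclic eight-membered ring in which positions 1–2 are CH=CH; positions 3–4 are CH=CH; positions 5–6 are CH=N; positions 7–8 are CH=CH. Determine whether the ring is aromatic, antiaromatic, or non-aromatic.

Check conjugation: each doubly-bonded ring atom is sp² with one p-orbital electron; each =N– nitrogen is pyridine-type (lone pair in the sp² plane, one electron in the p orbital) — every position has a p orbital, so the cyclic π system is continuous.
π-electron count: 4 × 2 = 8 from the 4 double-bond units.
8 is a 4n count (n = 2), so the planar conjugated ring is antiaromatic.

Antiaromatic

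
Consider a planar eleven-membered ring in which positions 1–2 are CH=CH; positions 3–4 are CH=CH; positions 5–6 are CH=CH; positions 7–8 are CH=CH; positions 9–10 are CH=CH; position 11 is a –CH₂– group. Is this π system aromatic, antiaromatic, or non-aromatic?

At the CH2 position, the tetrahedral CH₂ carbon is sp³ and has no p orbital in the ring π system; the ring's p-orbital overlap is broken there.
Without a continuous loop of overlapping p orbitals the Hückel electron count never comes into play.

Non-aromatic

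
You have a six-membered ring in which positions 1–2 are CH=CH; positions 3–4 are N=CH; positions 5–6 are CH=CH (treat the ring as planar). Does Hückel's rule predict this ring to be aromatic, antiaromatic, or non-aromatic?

All ring atoms are sp² and supply a p orbital to the ring (the double-bond atoms are sp², each contributing one p electron; the doubly-bonded nitrogens are pyridine-type — their lone pairs lie in the ring plane, leaving one electron in the p orbital); the conjugation is uninterrupted.
Adding the contributions, 3 × 2 = 6 from the 3 double-bond units.
6 = 4(1) + 2, which satisfies Hückel's 4n+2 rule.

Aromatic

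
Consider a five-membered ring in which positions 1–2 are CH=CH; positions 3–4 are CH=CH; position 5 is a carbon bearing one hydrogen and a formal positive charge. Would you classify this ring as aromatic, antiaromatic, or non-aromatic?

The p orbitals form a continuous loop: every atom in a ring double bond is sp² and brings one electron to the p orbital; the carbocation has an empty p orbital. The ring is fully conjugated.
Counting π electrons: 2 × 2 = 4 from the double-bond units + 0 from the CH(+) atom = 4.
With 4 = 4·1 π electrons, Hückel's rule classifies the planar ring as antiaromatic.
(The species described is the cyclopentadienyl cation.)

Antiaromatic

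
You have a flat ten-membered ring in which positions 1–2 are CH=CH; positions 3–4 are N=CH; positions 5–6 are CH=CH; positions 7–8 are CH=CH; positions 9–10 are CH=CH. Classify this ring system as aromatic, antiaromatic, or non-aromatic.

Aromatic

Check conjugation: each doubly-bonded ring atom is sp² with one p-orbital electron; each sp² =N– keeps its lone pair in-plane and puts one electron into the π system — every position has a p orbital, so the cyclic π system is continuous.
Tallying contributions gives 5 × 2 = 10 from the 5 double-bond units.
That gives a 4n+2 count (10, n = 2).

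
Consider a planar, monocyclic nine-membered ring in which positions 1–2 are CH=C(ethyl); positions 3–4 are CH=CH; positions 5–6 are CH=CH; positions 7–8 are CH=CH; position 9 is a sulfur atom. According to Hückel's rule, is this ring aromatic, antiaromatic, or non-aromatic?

All ring atoms are sp² and supply a p orbital to the ring (the double-bond atoms are sp², each contributing one p electron; the sulfur donates one lone pair from its p orbital); the conjugation is uninterrupted.
Adding the contributions, 4 × 2 = 8 from the double-bond units + 2 from the S atom = 10.
That gives a 4n+2 count (10, n = 2).

Aromatic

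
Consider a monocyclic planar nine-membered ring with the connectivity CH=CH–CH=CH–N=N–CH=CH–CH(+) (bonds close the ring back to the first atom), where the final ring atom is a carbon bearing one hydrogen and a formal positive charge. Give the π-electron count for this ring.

8

The p orbitals form a continuous loop: each doubly-bonded ring atom is sp² with one p-orbital electron; each sp² =N– keeps its lone pair in-plane and puts one electron into the π system; the carbocation has an empty p orbital. The ring is fully conjugated.
Counting π electrons: 4 × 2 = 8 from the double-bond units + 0 from the CH(+) atom = 8.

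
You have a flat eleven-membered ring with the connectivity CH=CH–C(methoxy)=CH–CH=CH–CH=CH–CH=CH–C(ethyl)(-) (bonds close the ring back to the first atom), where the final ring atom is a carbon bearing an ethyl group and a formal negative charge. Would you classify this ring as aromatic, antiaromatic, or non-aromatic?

Antiaromatic

Check conjugation: each doubly-bonded ring atom is sp² with one p-orbital electron; the carbanion's lone pair occupies the p orbital — every position has a p orbital, so the cyclic π system is continuous.
π-electron count: 5 × 2 = 10 from the double-bond units + 2 from the C(ethyl)(-) atom = 12.
With 12 = 4·3 π electrons, Hückel's rule classifies the planar ring as antiaromatic.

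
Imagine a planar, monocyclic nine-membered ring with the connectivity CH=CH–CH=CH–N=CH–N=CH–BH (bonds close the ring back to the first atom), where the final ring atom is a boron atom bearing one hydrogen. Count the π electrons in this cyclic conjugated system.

8

All ring atoms are sp² and supply a p orbital to the ring (the double-bond atoms are sp², each contributing one p electron; each =N– nitrogen is pyridine-type (lone pair in the sp² plane, one electron in the p orbital); the boron has an empty p orbital); the conjugation is uninterrupted.
Tallying contributions gives 4 × 2 = 8 from the double-bond units + 0 from the BH atom = 8.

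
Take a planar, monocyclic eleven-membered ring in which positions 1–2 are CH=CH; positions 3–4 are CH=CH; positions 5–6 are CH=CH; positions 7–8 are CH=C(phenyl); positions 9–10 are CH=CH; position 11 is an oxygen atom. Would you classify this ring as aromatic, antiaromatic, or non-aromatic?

Antiaromatic

All ring atoms are sp² and supply a p orbital to the ring (every atom in a ring double bond is sp² and brings one electron to the p orbital; the oxygen donates one lone pair from its p orbital); the conjugation is uninterrupted.
π-electron count: 5 × 2 = 10 from the double-bond units + 2 from the O atom = 12.
A 4n π count (12, n = 3) in a planar conjugated ring means antiaromatic.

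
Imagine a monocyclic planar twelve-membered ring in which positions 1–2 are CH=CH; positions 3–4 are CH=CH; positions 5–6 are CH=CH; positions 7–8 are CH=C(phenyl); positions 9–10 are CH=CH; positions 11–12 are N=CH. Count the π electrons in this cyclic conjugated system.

Every ring atom contributes a p orbital perpendicular to the ring (the double-bond atoms are sp², each contributing one p electron; each sp² =N– keeps its lone pair in-plane and puts one electron into the π system), so the π system is cyclic and fully conjugated.
π-electron count: 6 × 2 = 12 from the 6 double-bond units.

12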